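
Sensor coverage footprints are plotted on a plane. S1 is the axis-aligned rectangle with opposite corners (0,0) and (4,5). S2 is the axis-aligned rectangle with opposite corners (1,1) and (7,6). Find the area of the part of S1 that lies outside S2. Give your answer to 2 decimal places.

8.00

|S1∩S2|: x∈[1,4], y∈[1,5] → 3·4 = 12.
|S1| = 20.
|S1 ∖ S2| = |S1| − |S1∩S2| = 20 − 12 = 8.00.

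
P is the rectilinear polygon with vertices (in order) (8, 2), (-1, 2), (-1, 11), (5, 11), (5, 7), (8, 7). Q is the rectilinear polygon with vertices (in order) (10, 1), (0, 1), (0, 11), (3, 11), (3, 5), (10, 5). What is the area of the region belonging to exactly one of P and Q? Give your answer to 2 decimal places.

|P| = 69, |Q| = 58, |P∩Q| = 42.
|P △ Q| = |P| + |Q| − 2·|P∩Q| = 69 + 58 − 84 = 43.00.

43.00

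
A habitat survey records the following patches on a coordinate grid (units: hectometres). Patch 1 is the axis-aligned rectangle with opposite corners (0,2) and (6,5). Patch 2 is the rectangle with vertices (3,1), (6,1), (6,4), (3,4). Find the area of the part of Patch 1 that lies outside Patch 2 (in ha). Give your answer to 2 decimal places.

|Patch 1∩Patch 2|: x∈[3,6], y∈[2,4] → 3·2 = 6.
|Patch 1| = 18.
|Patch 1 ∖ Patch 2| = |Patch 1| − |Patch 1∩Patch 2| = 18 − 6 = 12.00.

12.00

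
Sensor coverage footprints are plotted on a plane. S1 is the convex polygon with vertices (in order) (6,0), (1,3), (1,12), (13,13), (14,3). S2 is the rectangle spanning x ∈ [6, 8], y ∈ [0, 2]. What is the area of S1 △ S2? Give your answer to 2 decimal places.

|S1| = 138.5, |S2| = 4, |S1∩S2| = 3.25.
|S1 △ S2| = |S1| + |S2| − 2·|S1∩S2| = 138.5 + 4 − 6.5 = 136.00.

136.00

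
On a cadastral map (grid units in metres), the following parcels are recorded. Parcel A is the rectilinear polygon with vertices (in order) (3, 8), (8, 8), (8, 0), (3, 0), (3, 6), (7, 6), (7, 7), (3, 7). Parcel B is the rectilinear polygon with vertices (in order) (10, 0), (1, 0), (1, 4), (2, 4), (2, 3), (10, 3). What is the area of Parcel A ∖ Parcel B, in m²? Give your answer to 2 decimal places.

21.00

|Parcel A| = 36, |Parcel A∩Parcel B| = 15.
|Parcel A ∖ Parcel B| = |Parcel A| − |Parcel A∩Parcel B| = 36 − 15 = 21.00.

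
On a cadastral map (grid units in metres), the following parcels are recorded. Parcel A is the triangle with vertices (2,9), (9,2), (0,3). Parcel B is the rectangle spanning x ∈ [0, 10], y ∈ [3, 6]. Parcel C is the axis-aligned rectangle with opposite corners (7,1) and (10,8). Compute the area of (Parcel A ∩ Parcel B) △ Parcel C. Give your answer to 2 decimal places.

38.00

|Parcel A ∩ Parcel B| = 18.
|(Parcel A ∩ Parcel B) ∩ Parcel C| = 0.5.
|(Parcel A ∩ Parcel B) △ Parcel C| = 18 + 21 − 1 = 38.00.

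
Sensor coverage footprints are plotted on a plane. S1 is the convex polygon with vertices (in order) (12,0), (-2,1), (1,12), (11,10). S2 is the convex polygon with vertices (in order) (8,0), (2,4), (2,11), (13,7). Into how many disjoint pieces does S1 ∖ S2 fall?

2

S1 ∖ S2 splits into 2 disjoint pieces (area 9.2809, area 51.1353).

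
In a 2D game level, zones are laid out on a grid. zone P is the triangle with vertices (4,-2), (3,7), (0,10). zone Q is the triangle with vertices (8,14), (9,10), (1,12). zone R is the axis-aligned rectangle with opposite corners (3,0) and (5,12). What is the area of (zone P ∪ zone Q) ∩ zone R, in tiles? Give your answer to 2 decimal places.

4.06

|zone P ∪ zone Q| = 27.
|(zone P ∪ zone Q) ∩ zone R| = 4.06.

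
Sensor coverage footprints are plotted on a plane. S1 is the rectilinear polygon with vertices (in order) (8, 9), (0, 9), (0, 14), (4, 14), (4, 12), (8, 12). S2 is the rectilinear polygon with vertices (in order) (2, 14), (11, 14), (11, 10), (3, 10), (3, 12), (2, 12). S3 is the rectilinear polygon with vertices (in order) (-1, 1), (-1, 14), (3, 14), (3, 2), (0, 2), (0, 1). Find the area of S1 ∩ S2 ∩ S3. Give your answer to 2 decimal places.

2.00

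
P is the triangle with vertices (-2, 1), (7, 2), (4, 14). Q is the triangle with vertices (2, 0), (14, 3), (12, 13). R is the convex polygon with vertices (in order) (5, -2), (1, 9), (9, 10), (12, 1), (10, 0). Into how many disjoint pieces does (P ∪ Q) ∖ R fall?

3

(P ∪ Q) ∖ R splits into 3 disjoint pieces (area 20.8902, area 7.8313, area 26.898).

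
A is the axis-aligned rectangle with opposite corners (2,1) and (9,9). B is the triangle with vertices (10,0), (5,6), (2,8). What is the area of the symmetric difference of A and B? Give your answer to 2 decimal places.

|A| = 56, |B| = 4, |A∩B| = 3.9.
|A △ B| = |A| + |B| − 2·|A∩B| = 56 + 4 − 7.8 = 52.20.

52.20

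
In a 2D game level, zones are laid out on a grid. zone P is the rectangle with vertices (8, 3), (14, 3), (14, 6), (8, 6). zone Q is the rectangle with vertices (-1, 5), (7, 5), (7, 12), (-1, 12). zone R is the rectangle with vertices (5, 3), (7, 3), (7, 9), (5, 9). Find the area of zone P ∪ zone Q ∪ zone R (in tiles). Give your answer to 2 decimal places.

By inclusion–exclusion:
Individual areas: |zone P| = 18, |zone Q| = 56, |zone R| = 12.
|zone P∩zone Q| = 0 (no overlap).
|zone P∩zone R| = 0 (no overlap).
|zone Q∩zone R|: x∈[5,7], y∈[5,9] → 2·4 = 8.
|zone P∩zone Q∩zone R| = 0.
|zone P ∪ zone Q ∪ zone R| = 86 − 8 + 0 = 78.00.

78.00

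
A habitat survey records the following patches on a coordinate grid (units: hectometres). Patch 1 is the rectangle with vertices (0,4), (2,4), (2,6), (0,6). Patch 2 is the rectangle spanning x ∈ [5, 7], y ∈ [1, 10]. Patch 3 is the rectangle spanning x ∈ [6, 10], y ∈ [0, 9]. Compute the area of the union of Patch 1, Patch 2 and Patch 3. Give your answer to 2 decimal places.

50.00

By inclusion–exclusion:
Individual areas: |Patch 1| = 4, |Patch 2| = 18, |Patch 3| = 36.
|Patch 1∩Patch 2| = 0 (no overlap).
|Patch 1∩Patch 3| = 0 (no overlap).
|Patch 2∩Patch 3|: x∈[6,7], y∈[1,9] → 1·8 = 8.
|Patch 1∩Patch 2∩Patch 3| = 0.
|Patch 1 ∪ Patch 2 ∪ Patch 3| = 58 − 8 + 0 = 50.00.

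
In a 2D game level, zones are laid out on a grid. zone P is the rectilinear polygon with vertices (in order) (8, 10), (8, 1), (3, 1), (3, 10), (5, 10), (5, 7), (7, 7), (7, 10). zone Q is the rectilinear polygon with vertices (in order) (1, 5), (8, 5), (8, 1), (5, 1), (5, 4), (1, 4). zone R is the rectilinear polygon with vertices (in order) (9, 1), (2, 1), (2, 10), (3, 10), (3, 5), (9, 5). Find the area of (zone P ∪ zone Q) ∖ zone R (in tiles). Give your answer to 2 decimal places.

|zone P ∪ zone Q| = 41.
|(zone P ∪ zone Q) ∩ zone R| = 21.
|(zone P ∪ zone Q) ∖ zone R| = 41 − 21 = 20.00.

20.00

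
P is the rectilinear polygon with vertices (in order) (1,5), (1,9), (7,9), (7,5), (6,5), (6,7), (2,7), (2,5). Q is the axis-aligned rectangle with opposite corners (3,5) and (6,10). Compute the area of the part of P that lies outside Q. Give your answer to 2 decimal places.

|P| = 16, |P∩Q| = 6.
|P ∖ Q| = |P| − |P∩Q| = 16 − 6 = 10.00.

10.00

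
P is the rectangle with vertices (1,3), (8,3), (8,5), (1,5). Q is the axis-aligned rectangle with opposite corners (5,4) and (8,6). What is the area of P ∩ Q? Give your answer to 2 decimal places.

|P∩Q|: x∈[5,8], y∈[4,5] → 3·1 = 3.

3.00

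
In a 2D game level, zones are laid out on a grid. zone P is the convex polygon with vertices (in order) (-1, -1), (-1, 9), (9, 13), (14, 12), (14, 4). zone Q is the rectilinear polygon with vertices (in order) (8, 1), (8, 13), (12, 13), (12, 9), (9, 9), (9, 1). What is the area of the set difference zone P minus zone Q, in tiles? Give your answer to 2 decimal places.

128.27

|zone P| = 150, |zone P∩zone Q| = 21.7333.
|zone P ∖ zone Q| = |zone P| − |zone P∩zone Q| = 150 − 21.7333 = 128.27.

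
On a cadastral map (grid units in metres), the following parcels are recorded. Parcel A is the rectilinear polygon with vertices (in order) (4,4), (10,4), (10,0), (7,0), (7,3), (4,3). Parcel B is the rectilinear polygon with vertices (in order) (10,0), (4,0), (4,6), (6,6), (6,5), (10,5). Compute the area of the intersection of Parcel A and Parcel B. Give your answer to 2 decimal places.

15.00

The intersection is the polygon with vertices (10,4), (10,0), (7,0), (7,3), (4,3), (4,4).
By the shoelace formula its area is 15.00.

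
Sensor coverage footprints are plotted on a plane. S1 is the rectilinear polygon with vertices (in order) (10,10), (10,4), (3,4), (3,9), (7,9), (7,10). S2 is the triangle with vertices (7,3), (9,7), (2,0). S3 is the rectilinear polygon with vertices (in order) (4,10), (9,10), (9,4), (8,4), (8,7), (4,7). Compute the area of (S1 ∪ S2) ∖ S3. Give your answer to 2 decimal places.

27.75

|S1 ∪ S2| = 42.75.
|(S1 ∪ S2) ∩ S3| = 15.
|(S1 ∪ S2) ∖ S3| = 42.75 − 15 = 27.75.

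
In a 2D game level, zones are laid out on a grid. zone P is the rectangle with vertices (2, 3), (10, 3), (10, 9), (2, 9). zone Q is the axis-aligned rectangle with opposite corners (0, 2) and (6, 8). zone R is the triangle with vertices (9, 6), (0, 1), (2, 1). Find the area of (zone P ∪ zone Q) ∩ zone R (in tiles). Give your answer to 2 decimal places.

The region (zone P ∪ zone Q) ∩ zone R is the polygon with vertices (1.8,2), (9,6), (3.4,2).
By the shoelace formula its area is 3.20.

3.20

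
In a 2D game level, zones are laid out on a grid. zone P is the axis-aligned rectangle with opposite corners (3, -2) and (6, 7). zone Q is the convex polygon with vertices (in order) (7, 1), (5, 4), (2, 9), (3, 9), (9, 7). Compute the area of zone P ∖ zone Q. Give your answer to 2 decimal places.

|zone P| = 27, |zone P∩zone Q| = 6.45.
|zone P ∖ zone Q| = |zone P| − |zone P∩zone Q| = 27 − 6.45 = 20.55.

20.55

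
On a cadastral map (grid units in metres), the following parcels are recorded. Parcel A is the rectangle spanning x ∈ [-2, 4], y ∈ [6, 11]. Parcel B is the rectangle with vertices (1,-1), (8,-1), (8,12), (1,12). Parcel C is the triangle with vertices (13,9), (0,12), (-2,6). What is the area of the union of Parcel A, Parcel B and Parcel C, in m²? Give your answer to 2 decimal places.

By inclusion–exclusion:
Individual areas: |Parcel A| = 30, |Parcel B| = 91, |Parcel C| = 42.
|Parcel A∩Parcel B|: x∈[1,4], y∈[6,11] → 3·5 = 15.
|Parcel A∩Parcel C| = 22.2333.
|Parcel B∩Parcel C| = 25.6308.
|Parcel A∩Parcel B∩Parcel C| = 12.3.
|Parcel A ∪ Parcel B ∪ Parcel C| = 163 − 62.8641 + 12.3 = 112.44.

112.44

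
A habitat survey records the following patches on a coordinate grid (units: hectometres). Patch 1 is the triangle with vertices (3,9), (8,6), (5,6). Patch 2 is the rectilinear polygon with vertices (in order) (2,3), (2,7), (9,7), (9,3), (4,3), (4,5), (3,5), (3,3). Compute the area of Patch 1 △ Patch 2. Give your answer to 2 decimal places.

|Patch 1| = 4.5, |Patch 2| = 26, |Patch 1∩Patch 2| = 2.5.
|Patch 1 △ Patch 2| = |Patch 1| + |Patch 2| − 2·|Patch 1∩Patch 2| = 4.5 + 26 − 5 = 25.50.

25.50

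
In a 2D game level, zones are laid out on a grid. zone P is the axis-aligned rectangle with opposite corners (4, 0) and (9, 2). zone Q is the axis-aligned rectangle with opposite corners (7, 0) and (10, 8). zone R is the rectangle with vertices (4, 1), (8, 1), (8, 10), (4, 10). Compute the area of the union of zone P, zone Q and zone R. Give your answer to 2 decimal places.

By inclusion–exclusion:
Individual areas: |zone P| = 10, |zone Q| = 24, |zone R| = 36.
|zone P∩zone Q|: x∈[7,9], y∈[0,2] → 2·2 = 4.
|zone P∩zone R|: x∈[4,8], y∈[1,2] → 4·1 = 4.
|zone Q∩zone R|: x∈[7,8], y∈[1,8] → 1·7 = 7.
|zone P∩zone Q∩zone R| = 1.
|zone P ∪ zone Q ∪ zone R| = 70 − 15 + 1 = 56.00.

56.00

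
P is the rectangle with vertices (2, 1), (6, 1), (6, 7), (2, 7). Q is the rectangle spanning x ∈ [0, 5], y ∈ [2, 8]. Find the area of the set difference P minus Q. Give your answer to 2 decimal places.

|P∩Q|: x∈[2,5], y∈[2,7] → 3·5 = 15.
|P| = 24.
|P ∖ Q| = |P| − |P∩Q| = 24 − 15 = 9.00.

9.00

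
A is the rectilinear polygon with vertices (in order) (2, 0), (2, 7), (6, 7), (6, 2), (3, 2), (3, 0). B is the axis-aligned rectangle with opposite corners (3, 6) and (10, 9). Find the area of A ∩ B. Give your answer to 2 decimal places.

The intersection is the polygon with vertices (6,7), (6,6), (3,6), (3,7).
By the shoelace formula its area is 3.00.

3.00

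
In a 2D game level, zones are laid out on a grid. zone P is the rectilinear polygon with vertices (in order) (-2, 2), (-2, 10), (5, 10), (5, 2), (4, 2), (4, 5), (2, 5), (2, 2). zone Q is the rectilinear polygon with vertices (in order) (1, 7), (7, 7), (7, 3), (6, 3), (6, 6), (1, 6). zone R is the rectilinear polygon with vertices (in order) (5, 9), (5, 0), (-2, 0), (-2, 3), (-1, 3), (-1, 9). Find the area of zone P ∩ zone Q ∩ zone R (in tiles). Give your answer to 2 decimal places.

4.00

The intersection is the polygon with vertices (1,6), (1,7), (5,7), (5,6).
By the shoelace formula its area is 4.00.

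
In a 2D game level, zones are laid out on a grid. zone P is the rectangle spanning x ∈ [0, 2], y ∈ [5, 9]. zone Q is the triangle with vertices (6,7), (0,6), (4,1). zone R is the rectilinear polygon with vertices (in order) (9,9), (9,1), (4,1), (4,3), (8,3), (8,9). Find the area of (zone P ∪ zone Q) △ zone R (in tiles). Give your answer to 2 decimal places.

37.73

|zone P ∪ zone Q| = 23.0667.
|(zone P ∪ zone Q) ∩ zone R| = 0.6667.
|(zone P ∪ zone Q) △ zone R| = 23.0667 + 16 − 1.3333 = 37.73.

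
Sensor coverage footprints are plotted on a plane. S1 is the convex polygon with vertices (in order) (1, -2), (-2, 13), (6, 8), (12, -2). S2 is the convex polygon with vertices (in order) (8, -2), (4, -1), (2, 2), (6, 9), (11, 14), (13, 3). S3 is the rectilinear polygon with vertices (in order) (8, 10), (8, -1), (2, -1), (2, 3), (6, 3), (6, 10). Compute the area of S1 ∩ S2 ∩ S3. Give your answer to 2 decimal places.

The intersection is the polygon with vertices (8,4.667), (8,-1), (4,-1), (2,2), (2.571,3), (6,3), (6,8).
By the shoelace formula its area is 27.38.

27.38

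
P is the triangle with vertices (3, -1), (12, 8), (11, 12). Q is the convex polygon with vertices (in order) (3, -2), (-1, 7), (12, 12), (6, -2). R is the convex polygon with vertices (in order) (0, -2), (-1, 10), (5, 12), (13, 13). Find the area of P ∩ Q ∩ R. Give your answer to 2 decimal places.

1.90

The intersection is the polygon with vertices (10.69,11.496), (11.088,11.649), (11.254,10.985), (8.225,7.49).
By the shoelace formula its area is 1.90.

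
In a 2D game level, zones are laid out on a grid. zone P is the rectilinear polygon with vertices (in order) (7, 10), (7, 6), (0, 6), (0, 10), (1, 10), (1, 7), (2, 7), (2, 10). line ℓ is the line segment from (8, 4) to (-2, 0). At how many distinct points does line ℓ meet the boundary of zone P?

The segment lies entirely outside zone P and never meets its boundary.

0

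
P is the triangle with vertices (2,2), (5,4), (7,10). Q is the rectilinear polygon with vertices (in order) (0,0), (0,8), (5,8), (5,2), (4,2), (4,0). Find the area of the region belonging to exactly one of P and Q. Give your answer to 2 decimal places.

36.60

|P| = 7, |Q| = 38, |P∩Q| = 4.2.
|P △ Q| = |P| + |Q| − 2·|P∩Q| = 7 + 38 − 8.4 = 36.60.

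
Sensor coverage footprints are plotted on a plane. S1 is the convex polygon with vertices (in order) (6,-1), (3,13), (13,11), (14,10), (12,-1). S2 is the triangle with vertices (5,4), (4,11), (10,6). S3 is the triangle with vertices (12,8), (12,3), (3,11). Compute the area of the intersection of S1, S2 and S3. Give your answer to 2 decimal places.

The intersection is the polygon with vertices (10,6), (9.052,5.621), (4.146,9.982), (4.05,10.65), (4.667,10.444).
By the shoelace formula its area is 5.59.

5.59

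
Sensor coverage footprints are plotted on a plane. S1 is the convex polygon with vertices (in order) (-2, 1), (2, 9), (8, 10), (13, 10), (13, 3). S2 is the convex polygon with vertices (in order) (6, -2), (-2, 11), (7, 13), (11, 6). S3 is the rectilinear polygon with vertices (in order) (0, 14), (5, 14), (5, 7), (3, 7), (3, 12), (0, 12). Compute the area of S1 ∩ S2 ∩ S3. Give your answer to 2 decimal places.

4.67

The intersection is the polygon with vertices (5,9.5), (5,7), (3,7), (3,9.167).
By the shoelace formula its area is 4.67.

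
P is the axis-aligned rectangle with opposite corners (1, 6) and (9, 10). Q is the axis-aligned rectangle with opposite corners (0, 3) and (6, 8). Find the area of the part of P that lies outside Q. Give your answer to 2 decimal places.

22.00

|P∩Q|: x∈[1,6], y∈[6,8] → 5·2 = 10.
|P| = 32.
|P ∖ Q| = |P| − |P∩Q| = 32 − 10 = 22.00.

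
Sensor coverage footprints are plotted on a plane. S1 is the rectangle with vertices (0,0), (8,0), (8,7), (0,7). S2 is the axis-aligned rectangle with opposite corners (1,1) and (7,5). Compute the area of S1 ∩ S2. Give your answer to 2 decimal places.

24.00

|S1∩S2|: x∈[1,7], y∈[1,5] → 6·4 = 24.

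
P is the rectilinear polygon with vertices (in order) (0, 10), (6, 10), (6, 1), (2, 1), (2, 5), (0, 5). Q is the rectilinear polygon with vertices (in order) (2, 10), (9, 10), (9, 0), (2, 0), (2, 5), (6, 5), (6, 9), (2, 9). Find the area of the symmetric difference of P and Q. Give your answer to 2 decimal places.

60.00

|P| = 46, |Q| = 54, |P∩Q| = 20.
|P △ Q| = |P| + |Q| − 2·|P∩Q| = 46 + 54 − 40 = 60.00.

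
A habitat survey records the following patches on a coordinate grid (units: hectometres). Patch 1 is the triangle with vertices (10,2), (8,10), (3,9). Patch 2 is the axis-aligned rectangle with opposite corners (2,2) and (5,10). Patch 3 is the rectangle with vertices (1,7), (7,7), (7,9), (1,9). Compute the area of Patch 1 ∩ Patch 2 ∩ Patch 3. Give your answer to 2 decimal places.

2.00

The intersection is the polygon with vertices (5,7), (3,9), (5,9).
By the shoelace formula its area is 2.00.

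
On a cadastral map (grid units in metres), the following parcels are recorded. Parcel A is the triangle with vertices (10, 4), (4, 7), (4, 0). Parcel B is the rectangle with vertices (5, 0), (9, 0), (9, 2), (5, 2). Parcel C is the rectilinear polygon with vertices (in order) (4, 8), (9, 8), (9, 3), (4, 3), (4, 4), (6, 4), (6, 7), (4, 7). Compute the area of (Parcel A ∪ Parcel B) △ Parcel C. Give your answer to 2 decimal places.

29.33

|Parcel A ∪ Parcel B| = 27.6667.
|(Parcel A ∪ Parcel B) ∩ Parcel C| = 8.6667.
|(Parcel A ∪ Parcel B) △ Parcel C| = 27.6667 + 19 − 17.3333 = 29.33.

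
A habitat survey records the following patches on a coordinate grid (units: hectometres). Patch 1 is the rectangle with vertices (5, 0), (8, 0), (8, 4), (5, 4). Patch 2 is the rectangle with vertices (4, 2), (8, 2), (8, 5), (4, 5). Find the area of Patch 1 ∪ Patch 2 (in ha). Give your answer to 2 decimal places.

18.00

By inclusion–exclusion:
Individual areas: |Patch 1| = 12, |Patch 2| = 12.
|Patch 1∩Patch 2|: x∈[5,8], y∈[2,4] → 3·2 = 6.
|Patch 1 ∪ Patch 2| = 24 − 6 = 18.00.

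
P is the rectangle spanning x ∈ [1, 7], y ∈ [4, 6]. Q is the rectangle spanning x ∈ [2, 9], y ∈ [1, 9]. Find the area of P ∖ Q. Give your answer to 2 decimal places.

|P∩Q|: x∈[2,7], y∈[4,6] → 5·2 = 10.
|P| = 12.
|P ∖ Q| = |P| − |P∩Q| = 12 − 10 = 2.00.

2.00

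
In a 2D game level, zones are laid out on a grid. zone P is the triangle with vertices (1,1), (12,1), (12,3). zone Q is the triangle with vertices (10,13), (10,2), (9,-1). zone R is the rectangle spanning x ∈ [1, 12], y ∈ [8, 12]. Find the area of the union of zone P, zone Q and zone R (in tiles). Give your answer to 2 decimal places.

58.55

By inclusion–exclusion:
Individual areas: |zone P| = 11, |zone Q| = 5.5, |zone R| = 44.
|zone P∩zone Q| = 1.0898.
|zone P∩zone R| = 0.
|zone Q∩zone R| = 0.8571.
|zone P∩zone Q∩zone R| = 0.
|zone P ∪ zone Q ∪ zone R| = 60.5 − 1.947 + 0 = 58.55.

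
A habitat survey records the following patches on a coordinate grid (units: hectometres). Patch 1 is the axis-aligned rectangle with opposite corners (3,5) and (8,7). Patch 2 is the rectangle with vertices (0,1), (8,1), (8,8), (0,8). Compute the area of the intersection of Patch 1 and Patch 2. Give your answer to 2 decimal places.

|Patch 1∩Patch 2|: x∈[3,8], y∈[5,7] → 5·2 = 10.

10.00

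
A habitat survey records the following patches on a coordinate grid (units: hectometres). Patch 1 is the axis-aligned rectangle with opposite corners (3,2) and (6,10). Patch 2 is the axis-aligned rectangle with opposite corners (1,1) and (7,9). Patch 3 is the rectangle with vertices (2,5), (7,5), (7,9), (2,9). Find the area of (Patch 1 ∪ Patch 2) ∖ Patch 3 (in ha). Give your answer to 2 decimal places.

|Patch 1 ∪ Patch 2| = 51.
|(Patch 1 ∪ Patch 2) ∩ Patch 3| = 20.
|(Patch 1 ∪ Patch 2) ∖ Patch 3| = 51 − 20 = 31.00.

31.00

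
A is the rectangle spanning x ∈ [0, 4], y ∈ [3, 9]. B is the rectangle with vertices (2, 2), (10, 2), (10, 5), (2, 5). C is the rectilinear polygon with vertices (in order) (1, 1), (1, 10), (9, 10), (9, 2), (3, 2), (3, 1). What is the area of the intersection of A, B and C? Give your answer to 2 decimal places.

4.00

The intersection is the polygon with vertices (2,3), (2,5), (4,5), (4,3).
By the shoelace formula its area is 4.00.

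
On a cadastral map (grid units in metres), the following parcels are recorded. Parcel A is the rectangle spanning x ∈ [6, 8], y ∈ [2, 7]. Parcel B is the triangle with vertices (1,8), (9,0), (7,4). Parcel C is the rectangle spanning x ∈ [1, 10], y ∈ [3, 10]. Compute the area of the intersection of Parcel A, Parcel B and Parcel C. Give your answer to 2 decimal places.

1.58

The intersection is the polygon with vertices (7,4), (7.5,3), (6,3), (6,4.667).
By the shoelace formula its area is 1.58.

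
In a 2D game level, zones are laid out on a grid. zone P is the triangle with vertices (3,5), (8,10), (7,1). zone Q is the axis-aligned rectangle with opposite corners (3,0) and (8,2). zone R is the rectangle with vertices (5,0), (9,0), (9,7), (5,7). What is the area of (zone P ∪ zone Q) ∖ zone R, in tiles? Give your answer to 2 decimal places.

12.00

|zone P ∪ zone Q| = 29.4444.
|(zone P ∪ zone Q) ∩ zone R| = 17.4444.
|(zone P ∪ zone Q) ∖ zone R| = 29.4444 − 17.4444 = 12.00.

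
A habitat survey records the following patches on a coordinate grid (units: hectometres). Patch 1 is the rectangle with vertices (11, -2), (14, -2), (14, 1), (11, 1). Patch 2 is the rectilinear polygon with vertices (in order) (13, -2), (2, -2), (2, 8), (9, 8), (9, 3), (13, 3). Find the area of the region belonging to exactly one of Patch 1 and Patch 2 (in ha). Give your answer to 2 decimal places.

|Patch 1| = 9, |Patch 2| = 90, |Patch 1∩Patch 2| = 6.
|Patch 1 △ Patch 2| = |Patch 1| + |Patch 2| − 2·|Patch 1∩Patch 2| = 9 + 90 − 12 = 87.00.

87.00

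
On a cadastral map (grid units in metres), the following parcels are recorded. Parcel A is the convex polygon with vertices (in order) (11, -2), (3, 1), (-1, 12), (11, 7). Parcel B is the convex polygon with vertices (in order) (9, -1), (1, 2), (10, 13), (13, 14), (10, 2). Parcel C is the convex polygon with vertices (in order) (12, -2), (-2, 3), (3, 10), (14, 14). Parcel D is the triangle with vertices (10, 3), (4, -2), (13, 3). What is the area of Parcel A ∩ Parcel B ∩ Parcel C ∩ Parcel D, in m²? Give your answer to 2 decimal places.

The intersection is the polygon with vertices (10,2), (9.727,1.182), (7.13,-0.261), (6.4,0), (10,3), (10.25,3).
By the shoelace formula its area is 3.99.

3.99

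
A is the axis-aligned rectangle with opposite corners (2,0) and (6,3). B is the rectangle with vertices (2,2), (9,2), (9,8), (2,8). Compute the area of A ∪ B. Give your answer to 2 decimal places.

By inclusion–exclusion:
Individual areas: |A| = 12, |B| = 42.
|A∩B|: x∈[2,6], y∈[2,3] → 4·1 = 4.
|A ∪ B| = 54 − 4 = 50.00.

50.00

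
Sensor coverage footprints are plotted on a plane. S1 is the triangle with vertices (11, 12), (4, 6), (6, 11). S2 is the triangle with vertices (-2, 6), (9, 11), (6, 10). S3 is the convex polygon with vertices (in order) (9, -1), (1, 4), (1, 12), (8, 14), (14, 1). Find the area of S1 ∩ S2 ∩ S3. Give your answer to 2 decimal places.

The intersection is the polygon with vertices (6,10), (9,11), (5.333,9.333), (5.5,9.75).
By the shoelace formula its area is 0.75.

0.75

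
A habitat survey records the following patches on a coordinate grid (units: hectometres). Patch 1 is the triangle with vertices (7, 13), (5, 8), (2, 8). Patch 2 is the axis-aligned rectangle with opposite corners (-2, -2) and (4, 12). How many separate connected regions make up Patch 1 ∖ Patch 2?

Patch 1 ∖ Patch 2 is a single connected region.

1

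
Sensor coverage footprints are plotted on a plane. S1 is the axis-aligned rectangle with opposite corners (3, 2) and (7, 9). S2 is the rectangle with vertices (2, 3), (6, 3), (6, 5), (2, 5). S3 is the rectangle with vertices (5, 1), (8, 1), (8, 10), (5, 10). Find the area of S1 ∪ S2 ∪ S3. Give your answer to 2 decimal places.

43.00

By inclusion–exclusion:
Individual areas: |S1| = 28, |S2| = 8, |S3| = 27.
|S1∩S2|: x∈[3,6], y∈[3,5] → 3·2 = 6.
|S1∩S3|: x∈[5,7], y∈[2,9] → 2·7 = 14.
|S2∩S3|: x∈[5,6], y∈[3,5] → 1·2 = 2.
|S1∩S2∩S3| = 2.
|S1 ∪ S2 ∪ S3| = 63 − 22 + 2 = 43.00.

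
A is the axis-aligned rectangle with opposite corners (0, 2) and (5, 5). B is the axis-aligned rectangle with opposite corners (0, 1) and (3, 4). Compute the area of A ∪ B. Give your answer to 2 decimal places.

By inclusion–exclusion:
Individual areas: |A| = 15, |B| = 9.
|A∩B|: x∈[0,3], y∈[2,4] → 3·2 = 6.
|A ∪ B| = 24 − 6 = 18.00.

18.00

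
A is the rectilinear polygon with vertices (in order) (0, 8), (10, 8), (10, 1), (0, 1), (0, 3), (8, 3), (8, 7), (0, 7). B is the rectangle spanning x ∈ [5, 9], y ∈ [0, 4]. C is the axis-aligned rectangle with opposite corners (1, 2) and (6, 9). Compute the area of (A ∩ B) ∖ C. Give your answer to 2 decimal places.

|A ∩ B| = 9.
|(A ∩ B) ∩ C| = 1.
|(A ∩ B) ∖ C| = 9 − 1 = 8.00.

8.00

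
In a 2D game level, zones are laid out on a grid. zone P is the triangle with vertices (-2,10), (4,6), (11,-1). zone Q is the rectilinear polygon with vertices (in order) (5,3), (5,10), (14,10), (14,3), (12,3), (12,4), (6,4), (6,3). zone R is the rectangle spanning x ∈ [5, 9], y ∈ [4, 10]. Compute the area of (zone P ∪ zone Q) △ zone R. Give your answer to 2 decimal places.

|zone P ∪ zone Q| = 63.1538.
|(zone P ∪ zone Q) ∩ zone R| = 24.
|(zone P ∪ zone Q) △ zone R| = 63.1538 + 24 − 48 = 39.15.

39.15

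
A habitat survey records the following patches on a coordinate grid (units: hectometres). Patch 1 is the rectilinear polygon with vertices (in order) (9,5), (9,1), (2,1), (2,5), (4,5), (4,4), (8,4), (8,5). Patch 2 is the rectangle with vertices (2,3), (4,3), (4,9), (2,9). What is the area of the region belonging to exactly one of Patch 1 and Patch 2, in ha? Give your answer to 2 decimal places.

|Patch 1| = 24, |Patch 2| = 12, |Patch 1∩Patch 2| = 4.
|Patch 1 △ Patch 2| = |Patch 1| + |Patch 2| − 2·|Patch 1∩Patch 2| = 24 + 12 − 8 = 28.00.

28.00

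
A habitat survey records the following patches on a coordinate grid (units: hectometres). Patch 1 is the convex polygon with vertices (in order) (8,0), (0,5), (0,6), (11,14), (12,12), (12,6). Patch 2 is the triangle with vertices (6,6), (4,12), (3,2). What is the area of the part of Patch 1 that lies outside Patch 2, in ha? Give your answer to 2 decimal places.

|Patch 1| = 91, |Patch 1∩Patch 2| = 10.9397.
|Patch 1 ∖ Patch 2| = |Patch 1| − |Patch 1∩Patch 2| = 91 − 10.9397 = 80.06.

80.06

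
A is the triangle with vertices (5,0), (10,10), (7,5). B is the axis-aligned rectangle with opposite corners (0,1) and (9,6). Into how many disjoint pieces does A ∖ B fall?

A ∖ B splits into 2 disjoint pieces (area 0.05, area 0.8).

2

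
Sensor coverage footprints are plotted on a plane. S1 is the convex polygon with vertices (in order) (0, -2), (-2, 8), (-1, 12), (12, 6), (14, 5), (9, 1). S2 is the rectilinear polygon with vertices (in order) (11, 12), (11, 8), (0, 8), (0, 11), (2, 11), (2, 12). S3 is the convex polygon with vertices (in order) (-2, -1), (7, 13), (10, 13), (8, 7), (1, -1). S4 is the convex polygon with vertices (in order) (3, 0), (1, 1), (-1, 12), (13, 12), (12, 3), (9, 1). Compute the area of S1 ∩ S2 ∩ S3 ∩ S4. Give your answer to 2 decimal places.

The intersection is the polygon with vertices (4.674,9.381), (7.667,8), (3.786,8).
By the shoelace formula its area is 2.68.

2.68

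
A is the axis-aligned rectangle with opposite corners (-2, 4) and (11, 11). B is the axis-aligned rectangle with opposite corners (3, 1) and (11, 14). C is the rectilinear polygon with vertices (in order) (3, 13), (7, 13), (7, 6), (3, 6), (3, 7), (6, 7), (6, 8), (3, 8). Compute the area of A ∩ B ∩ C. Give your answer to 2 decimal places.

17.00

The intersection is the polygon with vertices (3,7), (6,7), (6,8), (3,8), (3,11), (7,11), (7,6), (3,6).
By the shoelace formula its area is 17.00.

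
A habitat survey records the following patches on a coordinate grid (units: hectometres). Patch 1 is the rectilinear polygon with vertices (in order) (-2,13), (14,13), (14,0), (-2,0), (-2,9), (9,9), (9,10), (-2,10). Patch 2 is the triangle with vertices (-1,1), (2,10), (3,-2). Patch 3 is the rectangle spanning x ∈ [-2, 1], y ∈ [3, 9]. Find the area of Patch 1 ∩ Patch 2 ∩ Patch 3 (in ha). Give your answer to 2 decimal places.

The intersection is the polygon with vertices (1,7), (1,3), (-0.333,3).
By the shoelace formula its area is 2.67.

2.67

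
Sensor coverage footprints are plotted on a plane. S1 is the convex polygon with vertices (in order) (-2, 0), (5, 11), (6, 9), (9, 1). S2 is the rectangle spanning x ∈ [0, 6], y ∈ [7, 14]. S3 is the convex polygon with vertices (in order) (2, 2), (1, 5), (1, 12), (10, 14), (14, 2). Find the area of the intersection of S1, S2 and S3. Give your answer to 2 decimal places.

8.09

The intersection is the polygon with vertices (6,9), (6,7), (2.454,7), (5,11).
By the shoelace formula its area is 8.09.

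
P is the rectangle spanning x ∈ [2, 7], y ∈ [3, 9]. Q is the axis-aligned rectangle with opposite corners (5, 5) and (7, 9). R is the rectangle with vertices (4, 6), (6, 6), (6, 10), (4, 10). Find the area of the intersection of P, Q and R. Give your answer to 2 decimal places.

The intersection is the polygon with vertices (5,9), (6,9), (6,6), (5,6).
By the shoelace formula its area is 3.00.

3.00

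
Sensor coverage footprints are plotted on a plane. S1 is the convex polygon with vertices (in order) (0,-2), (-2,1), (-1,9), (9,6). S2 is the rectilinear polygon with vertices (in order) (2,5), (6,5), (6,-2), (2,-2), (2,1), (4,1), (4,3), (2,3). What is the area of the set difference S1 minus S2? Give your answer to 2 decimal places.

53.05

|S1| = 63, |S1∩S2| = 9.9514.
|S1 ∖ S2| = |S1| − |S1∩S2| = 63 − 9.9514 = 53.05.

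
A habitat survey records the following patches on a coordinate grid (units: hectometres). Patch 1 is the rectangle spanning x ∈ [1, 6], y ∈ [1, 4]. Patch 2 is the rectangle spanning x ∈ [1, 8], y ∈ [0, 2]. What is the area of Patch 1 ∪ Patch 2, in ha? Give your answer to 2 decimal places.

By inclusion–exclusion:
Individual areas: |Patch 1| = 15, |Patch 2| = 14.
|Patch 1∩Patch 2|: x∈[1,6], y∈[1,2] → 5·1 = 5.
|Patch 1 ∪ Patch 2| = 29 − 5 = 24.00.

24.00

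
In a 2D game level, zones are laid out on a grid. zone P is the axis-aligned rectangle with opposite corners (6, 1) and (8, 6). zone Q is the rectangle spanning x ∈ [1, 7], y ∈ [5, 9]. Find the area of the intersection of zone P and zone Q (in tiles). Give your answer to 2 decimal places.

|zone P∩zone Q|: x∈[6,7], y∈[5,6] → 1·1 = 1.

1.00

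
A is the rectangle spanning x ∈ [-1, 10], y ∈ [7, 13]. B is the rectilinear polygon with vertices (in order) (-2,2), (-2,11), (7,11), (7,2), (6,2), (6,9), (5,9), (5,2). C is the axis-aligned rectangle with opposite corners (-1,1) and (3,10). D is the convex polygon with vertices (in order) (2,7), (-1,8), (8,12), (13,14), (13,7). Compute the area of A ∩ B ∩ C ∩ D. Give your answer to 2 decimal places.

The intersection is the polygon with vertices (3,7), (2,7), (-1,8), (3,9.778).
By the shoelace formula its area is 6.06.

6.06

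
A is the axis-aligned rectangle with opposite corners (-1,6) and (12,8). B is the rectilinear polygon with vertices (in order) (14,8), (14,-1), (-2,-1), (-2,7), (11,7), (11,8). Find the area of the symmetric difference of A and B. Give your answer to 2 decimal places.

|A| = 26, |B| = 131, |A∩B| = 14.
|A △ B| = |A| + |B| − 2·|A∩B| = 26 + 131 − 28 = 129.00.

129.00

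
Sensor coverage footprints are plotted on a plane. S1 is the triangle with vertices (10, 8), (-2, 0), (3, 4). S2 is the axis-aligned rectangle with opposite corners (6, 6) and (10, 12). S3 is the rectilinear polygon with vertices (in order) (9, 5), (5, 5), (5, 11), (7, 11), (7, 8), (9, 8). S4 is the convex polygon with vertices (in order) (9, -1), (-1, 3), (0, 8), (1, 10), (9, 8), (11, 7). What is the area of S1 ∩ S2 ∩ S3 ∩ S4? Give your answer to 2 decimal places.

The intersection is the polygon with vertices (9,7.429), (9,7.333), (7,6), (6.5,6).
By the shoelace formula its area is 0.45.

0.45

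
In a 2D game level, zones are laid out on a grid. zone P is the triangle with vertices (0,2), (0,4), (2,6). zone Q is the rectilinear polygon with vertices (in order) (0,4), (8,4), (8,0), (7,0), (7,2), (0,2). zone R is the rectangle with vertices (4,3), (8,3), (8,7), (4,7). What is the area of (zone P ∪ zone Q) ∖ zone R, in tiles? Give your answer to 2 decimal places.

15.00

|zone P ∪ zone Q| = 19.
|(zone P ∪ zone Q) ∩ zone R| = 4.
|(zone P ∪ zone Q) ∖ zone R| = 19 − 4 = 15.00.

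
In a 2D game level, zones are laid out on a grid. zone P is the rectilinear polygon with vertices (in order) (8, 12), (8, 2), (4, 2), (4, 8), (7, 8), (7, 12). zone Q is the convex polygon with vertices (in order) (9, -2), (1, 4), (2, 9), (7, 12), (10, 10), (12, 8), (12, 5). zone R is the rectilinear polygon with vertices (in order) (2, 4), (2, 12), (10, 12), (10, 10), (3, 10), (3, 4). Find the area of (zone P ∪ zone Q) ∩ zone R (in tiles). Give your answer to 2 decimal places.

11.97

|zone P ∪ zone Q| = 97.8333.
|(zone P ∪ zone Q) ∩ zone R| = 11.97.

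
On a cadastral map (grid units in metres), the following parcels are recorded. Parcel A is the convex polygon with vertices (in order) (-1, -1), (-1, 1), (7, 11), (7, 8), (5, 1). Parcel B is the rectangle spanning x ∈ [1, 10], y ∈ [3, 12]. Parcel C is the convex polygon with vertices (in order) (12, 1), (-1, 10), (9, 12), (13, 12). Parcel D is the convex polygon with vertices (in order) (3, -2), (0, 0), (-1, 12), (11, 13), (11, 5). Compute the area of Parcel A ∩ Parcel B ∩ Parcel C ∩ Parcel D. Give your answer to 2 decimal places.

The intersection is the polygon with vertices (6.156,5.046), (3.634,6.792), (7,11), (7,8).
By the shoelace formula its area is 9.51.

9.51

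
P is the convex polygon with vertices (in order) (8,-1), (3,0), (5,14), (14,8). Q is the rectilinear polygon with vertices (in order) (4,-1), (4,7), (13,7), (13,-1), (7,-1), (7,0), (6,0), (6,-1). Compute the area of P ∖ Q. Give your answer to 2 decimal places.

43.55

|P| = 94.5, |P∩Q| = 50.95.
|P ∖ Q| = |P| − |P∩Q| = 94.5 − 50.95 = 43.55.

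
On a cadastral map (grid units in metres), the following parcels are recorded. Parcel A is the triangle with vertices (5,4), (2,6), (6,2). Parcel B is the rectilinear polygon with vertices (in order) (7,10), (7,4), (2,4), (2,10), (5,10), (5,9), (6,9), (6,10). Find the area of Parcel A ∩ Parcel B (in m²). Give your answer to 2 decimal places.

1.00

The intersection is the polygon with vertices (5,4), (4,4), (2,6).
By the shoelace formula its area is 1.00.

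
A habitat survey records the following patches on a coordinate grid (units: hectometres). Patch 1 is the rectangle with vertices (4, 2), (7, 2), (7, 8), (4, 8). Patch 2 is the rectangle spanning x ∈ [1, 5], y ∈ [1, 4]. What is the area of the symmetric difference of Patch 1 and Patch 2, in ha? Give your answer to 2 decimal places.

26.00

|Patch 1∩Patch 2|: x∈[4,5], y∈[2,4] → 1·2 = 2.
|Patch 1 △ Patch 2| = |Patch 1| + |Patch 2| − 2·|Patch 1∩Patch 2| = 18 + 12 − 4 = 26.00.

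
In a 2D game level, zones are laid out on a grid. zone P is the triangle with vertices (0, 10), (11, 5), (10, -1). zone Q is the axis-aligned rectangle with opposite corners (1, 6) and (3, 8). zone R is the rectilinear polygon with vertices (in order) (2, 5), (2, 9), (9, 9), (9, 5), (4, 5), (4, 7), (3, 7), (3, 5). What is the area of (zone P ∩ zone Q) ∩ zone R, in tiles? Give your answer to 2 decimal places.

0.75

The region (zone P ∩ zone Q) ∩ zone R is the polygon with vertices (3,8), (3,7), (3,6.7), (2,7.8), (2,8).
By the shoelace formula its area is 0.75.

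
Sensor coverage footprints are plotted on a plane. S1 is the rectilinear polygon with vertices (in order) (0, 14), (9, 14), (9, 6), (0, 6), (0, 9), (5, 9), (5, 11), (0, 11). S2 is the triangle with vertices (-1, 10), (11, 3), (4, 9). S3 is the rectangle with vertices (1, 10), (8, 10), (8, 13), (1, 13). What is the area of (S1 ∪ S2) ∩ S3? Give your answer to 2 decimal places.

17.00

The region (S1 ∪ S2) ∩ S3 is the polygon with vertices (5,11), (1,11), (1,13), (8,13), (8,10), (5,10).
By the shoelace formula its area is 17.00.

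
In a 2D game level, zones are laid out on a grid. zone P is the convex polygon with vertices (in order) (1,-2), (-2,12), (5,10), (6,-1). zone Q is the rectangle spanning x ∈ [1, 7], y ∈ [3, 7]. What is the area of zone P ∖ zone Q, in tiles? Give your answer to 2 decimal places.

56.18

|zone P| = 74, |zone P∩zone Q| = 17.8182.
|zone P ∖ zone Q| = |zone P| − |zone P∩zone Q| = 74 − 17.8182 = 56.18.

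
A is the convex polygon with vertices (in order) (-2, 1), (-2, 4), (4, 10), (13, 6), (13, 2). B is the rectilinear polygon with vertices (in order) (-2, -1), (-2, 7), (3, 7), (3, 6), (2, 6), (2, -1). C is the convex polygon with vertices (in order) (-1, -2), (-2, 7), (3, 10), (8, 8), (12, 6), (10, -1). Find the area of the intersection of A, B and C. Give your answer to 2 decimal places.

The intersection is the polygon with vertices (1,7), (3,7), (3,6), (2,6), (2,1.267), (-1.338,1.044), (-1.7,4.3).
By the shoelace formula its area is 18.43.

18.43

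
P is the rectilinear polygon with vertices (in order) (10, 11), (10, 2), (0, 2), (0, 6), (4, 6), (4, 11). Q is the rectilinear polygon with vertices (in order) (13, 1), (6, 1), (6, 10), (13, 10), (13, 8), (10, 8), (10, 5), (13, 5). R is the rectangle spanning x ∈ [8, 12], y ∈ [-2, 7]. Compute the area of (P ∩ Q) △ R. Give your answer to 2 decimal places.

|P ∩ Q| = 32.
|(P ∩ Q) ∩ R| = 10.
|(P ∩ Q) △ R| = 32 + 36 − 20 = 48.00.

48.00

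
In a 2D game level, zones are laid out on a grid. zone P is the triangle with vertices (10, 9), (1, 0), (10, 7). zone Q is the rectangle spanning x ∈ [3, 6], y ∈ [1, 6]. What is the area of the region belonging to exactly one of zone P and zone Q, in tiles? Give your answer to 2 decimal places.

|zone P| = 9, |zone Q| = 15, |zone P∩zone Q| = 2.3333.
|zone P △ zone Q| = |zone P| + |zone Q| − 2·|zone P∩zone Q| = 9 + 15 − 4.6667 = 19.33.

19.33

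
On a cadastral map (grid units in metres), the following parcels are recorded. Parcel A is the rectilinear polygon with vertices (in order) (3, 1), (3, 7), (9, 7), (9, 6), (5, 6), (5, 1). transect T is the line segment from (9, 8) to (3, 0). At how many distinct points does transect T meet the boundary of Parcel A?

The segment meets the boundary at (3.75,1), (5,2.667), (8.25,7), (7.5,6).

4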